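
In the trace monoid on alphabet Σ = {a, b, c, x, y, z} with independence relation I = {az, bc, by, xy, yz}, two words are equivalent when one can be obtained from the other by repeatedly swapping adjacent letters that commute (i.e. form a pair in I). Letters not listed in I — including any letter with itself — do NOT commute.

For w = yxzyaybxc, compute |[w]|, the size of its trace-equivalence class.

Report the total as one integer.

0(y) covers ∅
1(x) covers ∅
2(z) covers 1:x
3(y) covers 0:y
4(a) covers 1:x, 3:y
5(y) covers 4:a
6(b) covers 2:z, 4:a
7(x) covers 6:b
8(c) covers 5:y, 7:x
floor of heap: 0:y, 1:x
completions by unplaced set U, small U first (add the entries for U minus each lowest piece of U):
  |U|=1: {8}:1
  |U|=2: {5,8}:1  {7,8}:1
  |U|=3: {5,7,8}:2  {6,7,8}:1
  |U|=4: {2,6,7,8}:1  {5,6,7,8}:3
  |U|=5: {2,5,6,7,8}:4  {4,5,6,7,8}:3
  |U|=6: {2,4,5,6,7,8}:7  {3,4,5,6,7,8}:3
  |U|=7: {0,3,4,5,6,7,8}:3  {1,2,4,5,6,7,8}:7  {2,3,4,5,6,7,8}:10
  start at 0(y): 17
  start at 1(x): 13
sum over floor = 30

30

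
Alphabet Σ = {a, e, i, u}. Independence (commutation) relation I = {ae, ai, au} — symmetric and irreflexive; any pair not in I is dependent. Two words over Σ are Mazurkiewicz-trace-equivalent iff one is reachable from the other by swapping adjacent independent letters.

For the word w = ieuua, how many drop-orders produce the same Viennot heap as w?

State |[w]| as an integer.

0(i) covers ∅
1(e) covers 0:i
2(u) covers 1:e
3(u) covers 2:u
4(a) covers ∅
floor of heap: 0:i, 4:a
completions by unplaced set U, small U first (add the entries for U minus each lowest piece of U):
  |U|=1: {3}:1  {4}:1
  |U|=2: {2,3}:1  {3,4}:2
  |U|=3: {1,2,3}:1  {2,3,4}:3
  start at 0(i): 4
  start at 4(a): 1
sum over floor = 5

5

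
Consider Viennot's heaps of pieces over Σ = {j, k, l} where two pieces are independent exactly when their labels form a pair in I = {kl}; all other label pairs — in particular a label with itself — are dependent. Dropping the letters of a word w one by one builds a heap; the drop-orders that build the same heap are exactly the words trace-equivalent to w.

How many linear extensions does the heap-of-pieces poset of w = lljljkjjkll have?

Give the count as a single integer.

0(l) covers ∅
1(l) covers 0:l
2(j) covers 1:l
3(l) covers 2:j
4(j) covers 3:l
5(k) covers 4:j
6(j) covers 5:k
7(j) covers 6:j
8(k) covers 7:j
9(l) covers 7:j
10(l) covers 9:l
floor of heap: 0:l
completions by unplaced set U, small U first (add the entries for U minus each lowest piece of U):
  |U|=1: {8}:1  {10}:1
  |U|=2: {8,10}:2  {9,10}:1
  |U|=3: {8,9,10}:3
  |U|=4: {7,8,9,10}:3
  |U|=5: {6,7,8,9,10}:3
  |U|=6: {5,6,7,8,9,10}:3
  |U|=7: {4,5,6,7,8,9,10}:3
  |U|=8: {3,4,5,6,7,8,9,10}:3
  |U|=9: {2,3,4,5,6,7,8,9,10}:3
  start at 0(l): 3

3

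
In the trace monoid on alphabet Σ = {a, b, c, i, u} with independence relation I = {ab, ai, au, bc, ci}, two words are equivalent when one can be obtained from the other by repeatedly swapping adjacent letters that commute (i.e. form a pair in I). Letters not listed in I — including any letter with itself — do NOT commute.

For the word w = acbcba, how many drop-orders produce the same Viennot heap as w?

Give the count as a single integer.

15

drop 0:a onto floor
drop 1:c onto {0:a}
drop 2:b onto floor
drop 3:c onto {1:c}
drop 4:b onto {2:b}
drop 5:a onto {3:c}
ground layer = {0:a, 2:b}
drop-orders for the pieces not yet dropped (sum over which currently-grounded one goes next):
  1 to go: {4} 1  {5} 1
  2 to go: {2,4} 1  {3,5} 1  {4,5} 2
  3 to go: {1,3,5} 1  {2,4,5} 3  {3,4,5} 3
  4 to go: {0,1,3,5} 1  {1,3,4,5} 4  {2,3,4,5} 6
  if 0:a drops first: 10 orders
  if 2:b drops first: 5 orders
heap linearizations: 15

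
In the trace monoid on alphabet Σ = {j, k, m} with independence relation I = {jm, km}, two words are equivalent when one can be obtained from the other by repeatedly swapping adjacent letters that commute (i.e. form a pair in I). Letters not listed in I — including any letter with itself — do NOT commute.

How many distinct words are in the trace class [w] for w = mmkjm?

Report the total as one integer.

piece 0:m — minimal
piece 1:m rests on {0:m}
piece 2:k — minimal
piece 3:j rests on {2:k}
piece 4:m rests on {1:m}
minimal pieces: {0:m, 2:k}
ways to finish when only these pieces remain (= sum over removing one remaining piece with nothing left below it):
  1 left: {3}→1  {4}→1
  2 left: {1,4}→1  {2,3}→1  {3,4}→2
  3 left: {0,1,4}→1  {1,3,4}→3  {2,3,4}→3
  placing 0:m first → 6 extensions
  placing 2:k first → 4 extensions
total linear extensions = 10

10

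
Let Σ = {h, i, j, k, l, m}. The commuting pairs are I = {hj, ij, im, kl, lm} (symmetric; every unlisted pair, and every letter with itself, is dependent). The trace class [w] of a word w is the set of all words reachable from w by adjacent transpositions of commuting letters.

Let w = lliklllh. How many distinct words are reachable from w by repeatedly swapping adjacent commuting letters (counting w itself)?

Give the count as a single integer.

4

#0=l has no predecessor
#1=l depends on [0:l]
#2=i depends on [1:l]
#3=k depends on [2:i]
#4=l depends on [2:i]
#5=l depends on [4:l]
#6=l depends on [5:l]
#7=h depends on [3:k, 6:l]
sources: [0:l]
N(rest) = Σ N(rest − s) over sources s of rest; N(one piece) = 1:
  size 1 → [7]=1
  size 2 → [3,7]=1  [6,7]=1
  size 3 → [3,6,7]=2  [5,6,7]=1
  size 4 → [3,5,6,7]=3  [4,5,6,7]=1
  size 5 → [3,4,5,6,7]=4
  size 6 → [2,3,4,5,6,7]=4
  first=0(l) contributes 4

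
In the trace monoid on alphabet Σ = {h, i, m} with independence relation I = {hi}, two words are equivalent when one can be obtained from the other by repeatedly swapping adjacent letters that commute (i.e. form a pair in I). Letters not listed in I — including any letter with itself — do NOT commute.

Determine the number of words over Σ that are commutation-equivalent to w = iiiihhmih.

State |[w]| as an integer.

#0=i has no predecessor
#1=i depends on [0:i]
#2=i depends on [1:i]
#3=i depends on [2:i]
#4=h has no predecessor
#5=h depends on [4:h]
#6=m depends on [3:i, 5:h]
#7=i depends on [6:m]
#8=h depends on [6:m]
sources: [0:i, 4:h]
N(rest) = Σ N(rest − s) over sources s of rest; N(one piece) = 1:
  size 1 → [7]=1  [8]=1
  size 2 → [7,8]=2
  size 3 → [6,7,8]=2
  size 4 → [3,6,7,8]=2  [5,6,7,8]=2
  size 5 → [2,3,6,7,8]=2  [3,5,6,7,8]=4  [4,5,6,7,8]=2
  size 6 → [1,2,3,6,7,8]=2  [2,3,5,6,7,8]=6  [3,4,5,6,7,8]=6
  size 7 → [0,1,2,3,6,7,8]=2  [1,2,3,5,6,7,8]=8  [2,3,4,5,6,7,8]=12
  first=0(i) contributes 20
  first=4(h) contributes 10
|[w]| = 30

30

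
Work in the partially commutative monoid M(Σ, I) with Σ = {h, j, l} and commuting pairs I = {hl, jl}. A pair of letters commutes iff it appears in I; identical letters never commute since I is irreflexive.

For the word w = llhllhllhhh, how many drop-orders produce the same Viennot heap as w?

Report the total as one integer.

piece 0:l — minimal
piece 1:l rests on {0:l}
piece 2:h — minimal
piece 3:l rests on {1:l}
piece 4:l rests on {3:l}
piece 5:h rests on {2:h}
piece 6:l rests on {4:l}
piece 7:l rests on {6:l}
piece 8:h rests on {5:h}
piece 9:h rests on {8:h}
piece 10:h rests on {9:h}
minimal pieces: {0:l, 2:h}
ways to finish when only these pieces remain (= sum over removing one remaining piece with nothing left below it):
  1 left: {7}→1  {10}→1
  2 left: {6,7}→1  {7,10}→2  {9,10}→1
  3 left: {4,6,7}→1  {6,7,10}→3  {7,9,10}→3  {8,9,10}→1
  4 left: {3,4,6,7}→1  {4,6,7,10}→4  {5,8,9,10}→1  {6,7,9,10}→6  {7,8,9,10}→4
  5 left: {1,3,4,6,7}→1  {2,5,8,9,10}→1  {3,4,6,7,10}→5  {4,6,7,9,10}→10  {5,7,8,9,10}→5  {6,7,8,9,10}→10
  6 left: {0,1,3,4,6,7}→1  {1,3,4,6,7,10}→6  {2,5,7,8,9,10}→6  {3,4,6,7,9,10}→15  {4,6,7,8,9,10}→20  {5,6,7,8,9,10}→15
  7 left: {0,1,3,4,6,7,10}→7  {1,3,4,6,7,9,10}→21  {2,5,6,7,8,9,10}→21  {3,4,6,7,8,9,10}→35  {4,5,6,7,8,9,10}→35
  8 left: {0,1,3,4,6,7,9,10}→28  {1,3,4,6,7,8,9,10}→56  {2,4,5,6,7,8,9,10}→56  {3,4,5,6,7,8,9,10}→70
  9 left: {0,1,3,4,6,7,8,9,10}→84  {1,3,4,5,6,7,8,9,10}→126  {2,3,4,5,6,7,8,9,10}→126
  placing 0:l first → 252 extensions
  placing 2:h first → 210 extensions
total linear extensions = 462

462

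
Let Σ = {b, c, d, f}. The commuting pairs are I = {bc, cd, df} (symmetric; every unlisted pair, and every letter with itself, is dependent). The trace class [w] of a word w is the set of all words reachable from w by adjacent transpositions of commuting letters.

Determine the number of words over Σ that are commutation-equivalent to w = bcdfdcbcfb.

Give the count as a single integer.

piece 0:b — minimal
piece 1:c — minimal
piece 2:d rests on {0:b}
piece 3:f rests on {0:b, 1:c}
piece 4:d rests on {2:d}
piece 5:c rests on {3:f}
piece 6:b rests on {3:f, 4:d}
piece 7:c rests on {5:c}
piece 8:f rests on {6:b, 7:c}
piece 9:b rests on {8:f}
minimal pieces: {0:b, 1:c}
ways to finish when only these pieces remain (= sum over removing one remaining piece with nothing left below it):
  1 left: {9}→1
  2 left: {8,9}→1
  3 left: {6,8,9}→1  {7,8,9}→1
  4 left: {4,6,8,9}→1  {5,7,8,9}→1  {6,7,8,9}→2
  5 left: {2,4,6,8,9}→1  {4,6,7,8,9}→3  {5,6,7,8,9}→3
  6 left: {2,4,6,7,8,9}→4  {3,5,6,7,8,9}→3  {4,5,6,7,8,9}→6
  7 left: {1,3,5,6,7,8,9}→3  {2,4,5,6,7,8,9}→10  {3,4,5,6,7,8,9}→9
  8 left: {1,3,4,5,6,7,8,9}→12  {2,3,4,5,6,7,8,9}→19
  placing 0:b first → 31 extensions
  placing 1:c first → 19 extensions
total linear extensions = 50

50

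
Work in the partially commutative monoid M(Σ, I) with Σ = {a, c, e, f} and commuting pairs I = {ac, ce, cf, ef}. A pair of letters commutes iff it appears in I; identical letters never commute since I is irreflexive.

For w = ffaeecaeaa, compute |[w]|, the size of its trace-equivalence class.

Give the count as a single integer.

0(f) covers ∅
1(f) covers 0:f
2(a) covers 1:f
3(e) covers 2:a
4(e) covers 3:e
5(c) covers ∅
6(a) covers 4:e
7(e) covers 6:a
8(a) covers 7:e
9(a) covers 8:a
floor of heap: 0:f, 5:c
completions by unplaced set U, small U first (add the entries for U minus each lowest piece of U):
  |U|=1: {5}:1  {9}:1
  |U|=2: {5,9}:2  {8,9}:1
  |U|=3: {5,8,9}:3  {7,8,9}:1
  |U|=4: {5,7,8,9}:4  {6,7,8,9}:1
  |U|=5: {4,6,7,8,9}:1  {5,6,7,8,9}:5
  |U|=6: {3,4,6,7,8,9}:1  {4,5,6,7,8,9}:6
  |U|=7: {2,3,4,6,7,8,9}:1  {3,4,5,6,7,8,9}:7
  |U|=8: {1,2,3,4,6,7,8,9}:1  {2,3,4,5,6,7,8,9}:8
  start at 0(f): 9
  start at 5(c): 1
sum over floor = 10

10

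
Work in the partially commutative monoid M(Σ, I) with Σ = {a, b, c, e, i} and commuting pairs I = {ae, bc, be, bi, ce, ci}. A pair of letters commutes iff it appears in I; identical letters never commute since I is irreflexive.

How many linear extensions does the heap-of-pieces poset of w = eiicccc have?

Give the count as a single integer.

0(e) covers ∅
1(i) covers 0:e
2(i) covers 1:i
3(c) covers ∅
4(c) covers 3:c
5(c) covers 4:c
6(c) covers 5:c
floor of heap: 0:e, 3:c
completions by unplaced set U, small U first (add the entries for U minus each lowest piece of U):
  |U|=1: {2}:1  {6}:1
  |U|=2: {1,2}:1  {2,6}:2  {5,6}:1
  |U|=3: {0,1,2}:1  {1,2,6}:3  {2,5,6}:3  {4,5,6}:1
  |U|=4: {0,1,2,6}:4  {1,2,5,6}:6  {2,4,5,6}:4  {3,4,5,6}:1
  |U|=5: {0,1,2,5,6}:10  {1,2,4,5,6}:10  {2,3,4,5,6}:5
  start at 0(e): 15
  start at 3(c): 20
sum over floor = 35

35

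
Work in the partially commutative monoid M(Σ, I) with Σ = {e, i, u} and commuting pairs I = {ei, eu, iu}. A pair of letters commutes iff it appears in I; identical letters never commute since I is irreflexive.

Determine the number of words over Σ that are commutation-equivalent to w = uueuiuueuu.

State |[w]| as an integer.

#0=u has no predecessor
#1=u depends on [0:u]
#2=e has no predecessor
#3=u depends on [1:u]
#4=i has no predecessor
#5=u depends on [3:u]
#6=u depends on [5:u]
#7=e depends on [2:e]
#8=u depends on [6:u]
#9=u depends on [8:u]
sources: [0:u, 2:e, 4:i]
N(rest) = Σ N(rest − s) over sources s of rest; N(one piece) = 1:
  size 1 → [4]=1  [7]=1  [9]=1
  size 2 → [2,7]=1  [4,7]=2  [4,9]=2  [7,9]=2  [8,9]=1
  size 3 → [2,4,7]=3  [2,7,9]=3  [4,7,9]=6  [4,8,9]=3  [6,8,9]=1  [7,8,9]=3
  size 4 → [2,4,7,9]=12  [2,7,8,9]=6  [4,6,8,9]=4  [4,7,8,9]=12  [5,6,8,9]=1  [6,7,8,9]=4
  size 5 → [2,4,7,8,9]=30  [2,6,7,8,9]=10  [3,5,6,8,9]=1  [4,5,6,8,9]=5  [4,6,7,8,9]=20  [5,6,7,8,9]=5
  size 6 → [1,3,5,6,8,9]=1  [2,4,6,7,8,9]=60  [2,5,6,7,8,9]=15  [3,4,5,6,8,9]=6  [3,5,6,7,8,9]=6  [4,5,6,7,8,9]=30
  size 7 → [0,1,3,5,6,8,9]=1  [1,3,4,5,6,8,9]=7  [1,3,5,6,7,8,9]=7  [2,3,5,6,7,8,9]=21  [2,4,5,6,7,8,9]=105  [3,4,5,6,7,8,9]=42
  size 8 → [0,1,3,4,5,6,8,9]=8  [0,1,3,5,6,7,8,9]=8  [1,2,3,5,6,7,8,9]=28  [1,3,4,5,6,7,8,9]=56  [2,3,4,5,6,7,8,9]=168
  first=0(u) contributes 252
  first=2(e) contributes 72
  first=4(i) contributes 36
|[w]| = 360

360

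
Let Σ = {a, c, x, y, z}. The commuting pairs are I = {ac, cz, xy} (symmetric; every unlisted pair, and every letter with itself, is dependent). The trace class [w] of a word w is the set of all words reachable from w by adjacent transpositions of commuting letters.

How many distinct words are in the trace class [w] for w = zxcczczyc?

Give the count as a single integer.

0(z) covers ∅
1(x) covers 0:z
2(c) covers 1:x
3(c) covers 2:c
4(z) covers 1:x
5(c) covers 3:c
6(z) covers 4:z
7(y) covers 5:c, 6:z
8(c) covers 7:y
floor of heap: 0:z
completions by unplaced set U, small U first (add the entries for U minus each lowest piece of U):
  |U|=1: {8}:1
  |U|=2: {7,8}:1
  |U|=3: {5,7,8}:1  {6,7,8}:1
  |U|=4: {3,5,7,8}:1  {4,6,7,8}:1  {5,6,7,8}:2
  |U|=5: {2,3,5,7,8}:1  {3,5,6,7,8}:3  {4,5,6,7,8}:3
  |U|=6: {2,3,5,6,7,8}:4  {3,4,5,6,7,8}:6
  |U|=7: {2,3,4,5,6,7,8}:10
  start at 0(z): 10

10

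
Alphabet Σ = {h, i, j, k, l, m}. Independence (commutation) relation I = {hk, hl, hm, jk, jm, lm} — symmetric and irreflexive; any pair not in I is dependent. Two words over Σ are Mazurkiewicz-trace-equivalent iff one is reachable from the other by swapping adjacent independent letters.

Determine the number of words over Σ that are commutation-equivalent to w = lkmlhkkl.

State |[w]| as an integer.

0(l) covers ∅
1(k) covers 0:l
2(m) covers 1:k
3(l) covers 1:k
4(h) covers ∅
5(k) covers 2:m, 3:l
6(k) covers 5:k
7(l) covers 6:k
floor of heap: 0:l, 4:h
completions by unplaced set U, small U first (add the entries for U minus each lowest piece of U):
  |U|=1: {4}:1  {7}:1
  |U|=2: {4,7}:2  {6,7}:1
  |U|=3: {4,6,7}:3  {5,6,7}:1
  |U|=4: {2,5,6,7}:1  {3,5,6,7}:1  {4,5,6,7}:4
  |U|=5: {2,3,5,6,7}:2  {2,4,5,6,7}:5  {3,4,5,6,7}:5
  |U|=6: {1,2,3,5,6,7}:2  {2,3,4,5,6,7}:12
  start at 0(l): 14
  start at 4(h): 2
sum over floor = 16

16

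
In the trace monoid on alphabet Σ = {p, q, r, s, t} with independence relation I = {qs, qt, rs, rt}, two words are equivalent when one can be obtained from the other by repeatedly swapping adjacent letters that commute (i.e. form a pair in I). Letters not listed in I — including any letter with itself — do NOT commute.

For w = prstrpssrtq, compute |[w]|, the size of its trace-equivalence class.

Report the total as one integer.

drop 0:p onto floor
drop 1:r onto {0:p}
drop 2:s onto {0:p}
drop 3:t onto {2:s}
drop 4:r onto {1:r}
drop 5:p onto {3:t, 4:r}
drop 6:s onto {5:p}
drop 7:s onto {6:s}
drop 8:r onto {5:p}
drop 9:t onto {7:s}
drop 10:q onto {8:r}
ground layer = {0:p}
drop-orders for the pieces not yet dropped (sum over which currently-grounded one goes next):
  1 to go: {9} 1  {10} 1
  2 to go: {7,9} 1  {8,10} 1  {9,10} 2
  3 to go: {6,7,9} 1  {7,9,10} 3  {8,9,10} 3
  4 to go: {6,7,9,10} 4  {7,8,9,10} 6
  5 to go: {6,7,8,9,10} 10
  6 to go: {5,6,7,8,9,10} 10
  7 to go: {3,5,6,7,8,9,10} 10  {4,5,6,7,8,9,10} 10
  8 to go: {1,4,5,6,7,8,9,10} 10  {2,3,5,6,7,8,9,10} 10  {3,4,5,6,7,8,9,10} 20
  9 to go: {1,3,4,5,6,7,8,9,10} 30  {2,3,4,5,6,7,8,9,10} 30
  if 0:p drops first: 60 orders

60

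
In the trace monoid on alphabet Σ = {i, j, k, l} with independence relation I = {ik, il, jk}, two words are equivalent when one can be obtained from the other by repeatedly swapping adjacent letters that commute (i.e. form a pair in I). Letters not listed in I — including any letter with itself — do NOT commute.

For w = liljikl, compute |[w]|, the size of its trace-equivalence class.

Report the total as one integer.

0(l) covers ∅
1(i) covers ∅
2(l) covers 0:l
3(j) covers 1:i, 2:l
4(i) covers 3:j
5(k) covers 2:l
6(l) covers 3:j, 5:k
floor of heap: 0:l, 1:i
completions by unplaced set U, small U first (add the entries for U minus each lowest piece of U):
  |U|=1: {4}:1  {6}:1
  |U|=2: {4,6}:2  {5,6}:1
  |U|=3: {3,4,6}:2  {4,5,6}:3
  |U|=4: {1,3,4,6}:2  {3,4,5,6}:5
  |U|=5: {1,3,4,5,6}:7  {2,3,4,5,6}:5
  start at 0(l): 12
  start at 1(i): 5
sum over floor = 17

17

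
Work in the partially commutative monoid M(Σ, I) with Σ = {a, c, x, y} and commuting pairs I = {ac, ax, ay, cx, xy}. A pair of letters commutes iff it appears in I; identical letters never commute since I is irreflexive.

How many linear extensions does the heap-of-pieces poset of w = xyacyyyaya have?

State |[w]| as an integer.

840

#0=x has no predecessor
#1=y has no predecessor
#2=a has no predecessor
#3=c depends on [1:y]
#4=y depends on [3:c]
#5=y depends on [4:y]
#6=y depends on [5:y]
#7=a depends on [2:a]
#8=y depends on [6:y]
#9=a depends on [7:a]
sources: [0:x, 1:y, 2:a]
N(rest) = Σ N(rest − s) over sources s of rest; N(one piece) = 1:
  size 1 → [0]=1  [8]=1  [9]=1
  size 2 → [0,8]=2  [0,9]=2  [6,8]=1  [7,9]=1  [8,9]=2
  size 3 → [0,6,8]=3  [0,7,9]=3  [0,8,9]=6  [2,7,9]=1  [5,6,8]=1  [6,8,9]=3  [7,8,9]=3
  size 4 → [0,2,7,9]=4  [0,5,6,8]=4  [0,6,8,9]=12  [0,7,8,9]=12  [2,7,8,9]=4  [4,5,6,8]=1  [5,6,8,9]=4  [6,7,8,9]=6
  size 5 → [0,2,7,8,9]=20  [0,4,5,6,8]=5  [0,5,6,8,9]=20  [0,6,7,8,9]=30  [2,6,7,8,9]=10  [3,4,5,6,8]=1  [4,5,6,8,9]=5  [5,6,7,8,9]=10
  size 6 → [0,2,6,7,8,9]=60  [0,3,4,5,6,8]=6  [0,4,5,6,8,9]=30  [0,5,6,7,8,9]=60  [1,3,4,5,6,8]=1  [2,5,6,7,8,9]=20  [3,4,5,6,8,9]=6  [4,5,6,7,8,9]=15
  size 7 → [0,1,3,4,5,6,8]=7  [0,2,5,6,7,8,9]=140  [0,3,4,5,6,8,9]=42  [0,4,5,6,7,8,9]=105  [1,3,4,5,6,8,9]=7  [2,4,5,6,7,8,9]=35  [3,4,5,6,7,8,9]=21
  size 8 → [0,1,3,4,5,6,8,9]=56  [0,2,4,5,6,7,8,9]=280  [0,3,4,5,6,7,8,9]=168  [1,3,4,5,6,7,8,9]=28  [2,3,4,5,6,7,8,9]=56
  first=0(x) contributes 84
  first=1(y) contributes 504
  first=2(a) contributes 252
|[w]| = 840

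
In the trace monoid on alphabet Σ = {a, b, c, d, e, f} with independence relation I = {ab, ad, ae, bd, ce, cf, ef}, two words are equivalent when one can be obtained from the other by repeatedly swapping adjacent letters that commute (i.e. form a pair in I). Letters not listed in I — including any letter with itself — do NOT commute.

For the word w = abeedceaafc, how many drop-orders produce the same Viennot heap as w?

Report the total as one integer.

0(a) covers ∅
1(b) covers ∅
2(e) covers 1:b
3(e) covers 2:e
4(d) covers 3:e
5(c) covers 0:a, 4:d
6(e) covers 4:d
7(a) covers 5:c
8(a) covers 7:a
9(f) covers 8:a
10(c) covers 8:a
floor of heap: 0:a, 1:b
completions by unplaced set U, small U first (add the entries for U minus each lowest piece of U):
  |U|=1: {6}:1  {9}:1  {10}:1
  |U|=2: {6,9}:2  {6,10}:2  {9,10}:2
  |U|=3: {6,9,10}:6  {8,9,10}:2
  |U|=4: {6,8,9,10}:8  {7,8,9,10}:2
  |U|=5: {5,7,8,9,10}:2  {6,7,8,9,10}:10
  |U|=6: {0,5,7,8,9,10}:2  {5,6,7,8,9,10}:12
  |U|=7: {0,5,6,7,8,9,10}:14  {4,5,6,7,8,9,10}:12
  |U|=8: {0,4,5,6,7,8,9,10}:26  {3,4,5,6,7,8,9,10}:12
  |U|=9: {0,3,4,5,6,7,8,9,10}:38  {2,3,4,5,6,7,8,9,10}:12
  start at 0(a): 12
  start at 1(b): 50
sum over floor = 62

62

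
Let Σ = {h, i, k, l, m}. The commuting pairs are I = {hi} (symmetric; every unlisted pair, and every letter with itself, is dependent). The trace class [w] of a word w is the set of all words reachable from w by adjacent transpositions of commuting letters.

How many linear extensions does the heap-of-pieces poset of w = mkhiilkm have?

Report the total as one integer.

piece 0:m — minimal
piece 1:k rests on {0:m}
piece 2:h rests on {1:k}
piece 3:i rests on {1:k}
piece 4:i rests on {3:i}
piece 5:l rests on {2:h, 4:i}
piece 6:k rests on {5:l}
piece 7:m rests on {6:k}
minimal pieces: {0:m}
ways to finish when only these pieces remain (= sum over removing one remaining piece with nothing left below it):
  1 left: {7}→1
  2 left: {6,7}→1
  3 left: {5,6,7}→1
  4 left: {2,5,6,7}→1  {4,5,6,7}→1
  5 left: {2,4,5,6,7}→2  {3,4,5,6,7}→1
  6 left: {2,3,4,5,6,7}→3
  placing 0:m first → 3 extensions

3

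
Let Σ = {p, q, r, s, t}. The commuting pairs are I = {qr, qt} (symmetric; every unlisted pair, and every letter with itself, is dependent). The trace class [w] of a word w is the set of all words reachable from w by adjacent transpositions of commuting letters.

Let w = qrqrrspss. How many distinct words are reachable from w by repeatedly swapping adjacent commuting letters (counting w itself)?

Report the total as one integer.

10

0(q) covers ∅
1(r) covers ∅
2(q) covers 0:q
3(r) covers 1:r
4(r) covers 3:r
5(s) covers 2:q, 4:r
6(p) covers 5:s
7(s) covers 6:p
8(s) covers 7:s
floor of heap: 0:q, 1:r
completions by unplaced set U, small U first (add the entries for U minus each lowest piece of U):
  |U|=1: {8}:1
  |U|=2: {7,8}:1
  |U|=3: {6,7,8}:1
  |U|=4: {5,6,7,8}:1
  |U|=5: {2,5,6,7,8}:1  {4,5,6,7,8}:1
  |U|=6: {0,2,5,6,7,8}:1  {2,4,5,6,7,8}:2  {3,4,5,6,7,8}:1
  |U|=7: {0,2,4,5,6,7,8}:3  {1,3,4,5,6,7,8}:1  {2,3,4,5,6,7,8}:3
  start at 0(q): 4
  start at 1(r): 6
sum over floor = 10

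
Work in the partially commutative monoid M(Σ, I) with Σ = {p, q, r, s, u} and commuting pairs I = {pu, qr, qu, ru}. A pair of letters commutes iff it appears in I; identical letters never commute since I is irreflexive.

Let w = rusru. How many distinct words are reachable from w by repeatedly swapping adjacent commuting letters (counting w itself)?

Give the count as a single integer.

piece 0:r — minimal
piece 1:u — minimal
piece 2:s rests on {0:r, 1:u}
piece 3:r rests on {2:s}
piece 4:u rests on {2:s}
minimal pieces: {0:r, 1:u}
ways to finish when only these pieces remain (= sum over removing one remaining piece with nothing left below it):
  1 left: {3}→1  {4}→1
  2 left: {3,4}→2
  3 left: {2,3,4}→2
  placing 0:r first → 2 extensions
  placing 1:u first → 2 extensions
total linear extensions = 4

4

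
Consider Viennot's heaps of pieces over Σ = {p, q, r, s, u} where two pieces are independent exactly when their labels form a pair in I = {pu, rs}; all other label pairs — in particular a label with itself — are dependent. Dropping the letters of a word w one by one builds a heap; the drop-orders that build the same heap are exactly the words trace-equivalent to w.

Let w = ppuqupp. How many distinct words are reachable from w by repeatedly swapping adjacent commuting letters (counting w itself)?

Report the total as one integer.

9

#0=p has no predecessor
#1=p depends on [0:p]
#2=u has no predecessor
#3=q depends on [1:p, 2:u]
#4=u depends on [3:q]
#5=p depends on [3:q]
#6=p depends on [5:p]
sources: [0:p, 2:u]
N(rest) = Σ N(rest − s) over sources s of rest; N(one piece) = 1:
  size 1 → [4]=1  [6]=1
  size 2 → [4,6]=2  [5,6]=1
  size 3 → [4,5,6]=3
  size 4 → [3,4,5,6]=3
  size 5 → [1,3,4,5,6]=3  [2,3,4,5,6]=3
  first=0(p) contributes 6
  first=2(u) contributes 3
|[w]| = 9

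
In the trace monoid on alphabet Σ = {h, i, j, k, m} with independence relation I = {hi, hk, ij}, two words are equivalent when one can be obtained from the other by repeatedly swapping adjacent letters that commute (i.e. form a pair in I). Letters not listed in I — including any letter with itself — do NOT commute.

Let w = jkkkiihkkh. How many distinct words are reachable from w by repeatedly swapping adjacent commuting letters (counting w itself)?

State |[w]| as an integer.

36

#0=j has no predecessor
#1=k depends on [0:j]
#2=k depends on [1:k]
#3=k depends on [2:k]
#4=i depends on [3:k]
#5=i depends on [4:i]
#6=h depends on [0:j]
#7=k depends on [5:i]
#8=k depends on [7:k]
#9=h depends on [6:h]
sources: [0:j]
N(rest) = Σ N(rest − s) over sources s of rest; N(one piece) = 1:
  size 1 → [8]=1  [9]=1
  size 2 → [6,9]=1  [7,8]=1  [8,9]=2
  size 3 → [5,7,8]=1  [6,8,9]=3  [7,8,9]=3
  size 4 → [4,5,7,8]=1  [5,7,8,9]=4  [6,7,8,9]=6
  size 5 → [3,4,5,7,8]=1  [4,5,7,8,9]=5  [5,6,7,8,9]=10
  size 6 → [2,3,4,5,7,8]=1  [3,4,5,7,8,9]=6  [4,5,6,7,8,9]=15
  size 7 → [1,2,3,4,5,7,8]=1  [2,3,4,5,7,8,9]=7  [3,4,5,6,7,8,9]=21
  size 8 → [1,2,3,4,5,7,8,9]=8  [2,3,4,5,6,7,8,9]=28
  first=0(j) contributes 36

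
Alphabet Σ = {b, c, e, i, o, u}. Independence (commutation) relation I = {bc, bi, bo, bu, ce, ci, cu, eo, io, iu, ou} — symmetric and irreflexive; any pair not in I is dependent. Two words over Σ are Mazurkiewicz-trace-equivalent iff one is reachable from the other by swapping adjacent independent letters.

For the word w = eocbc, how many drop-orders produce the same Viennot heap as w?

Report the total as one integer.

piece 0:e — minimal
piece 1:o — minimal
piece 2:c rests on {1:o}
piece 3:b rests on {0:e}
piece 4:c rests on {2:c}
minimal pieces: {0:e, 1:o}
ways to finish when only these pieces remain (= sum over removing one remaining piece with nothing left below it):
  1 left: {3}→1  {4}→1
  2 left: {0,3}→1  {2,4}→1  {3,4}→2
  3 left: {0,3,4}→3  {1,2,4}→1  {2,3,4}→3
  placing 0:e first → 4 extensions
  placing 1:o first → 6 extensions
total linear extensions = 10

10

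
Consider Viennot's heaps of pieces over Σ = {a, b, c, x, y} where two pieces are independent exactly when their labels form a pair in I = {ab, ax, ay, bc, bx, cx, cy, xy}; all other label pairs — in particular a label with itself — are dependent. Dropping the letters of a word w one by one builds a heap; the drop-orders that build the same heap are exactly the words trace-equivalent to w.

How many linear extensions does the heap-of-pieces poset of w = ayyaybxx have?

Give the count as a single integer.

420

0(a) covers ∅
1(y) covers ∅
2(y) covers 1:y
3(a) covers 0:a
4(y) covers 2:y
5(b) covers 4:y
6(x) covers ∅
7(x) covers 6:x
floor of heap: 0:a, 1:y, 6:x
completions by unplaced set U, small U first (add the entries for U minus each lowest piece of U):
  |U|=1: {3}:1  {5}:1  {7}:1
  |U|=2: {0,3}:1  {3,5}:2  {3,7}:2  {4,5}:1  {5,7}:2  {6,7}:1
  |U|=3: {0,3,5}:3  {0,3,7}:3  {2,4,5}:1  {3,4,5}:3  {3,5,7}:6  {3,6,7}:3  {4,5,7}:3  {5,6,7}:3
  |U|=4: {0,3,4,5}:6  {0,3,5,7}:12  {0,3,6,7}:6  {1,2,4,5}:1  {2,3,4,5}:4  {2,4,5,7}:4  {3,4,5,7}:12  {3,5,6,7}:12  {4,5,6,7}:6
  |U|=5: {0,2,3,4,5}:10  {0,3,4,5,7}:30  {0,3,5,6,7}:30  {1,2,3,4,5}:5  {1,2,4,5,7}:5  {2,3,4,5,7}:20  {2,4,5,6,7}:10  {3,4,5,6,7}:30
  |U|=6: {0,1,2,3,4,5}:15  {0,2,3,4,5,7}:60  {0,3,4,5,6,7}:90  {1,2,3,4,5,7}:30  {1,2,4,5,6,7}:15  {2,3,4,5,6,7}:60
  start at 0(a): 105
  start at 1(y): 210
  start at 6(x): 105
sum over floor = 420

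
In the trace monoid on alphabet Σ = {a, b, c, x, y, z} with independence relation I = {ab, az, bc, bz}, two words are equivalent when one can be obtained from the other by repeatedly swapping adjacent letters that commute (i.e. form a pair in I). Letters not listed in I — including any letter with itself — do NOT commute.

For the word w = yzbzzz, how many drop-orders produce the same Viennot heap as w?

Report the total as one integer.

5

#0=y has no predecessor
#1=z depends on [0:y]
#2=b depends on [0:y]
#3=z depends on [1:z]
#4=z depends on [3:z]
#5=z depends on [4:z]
sources: [0:y]
N(rest) = Σ N(rest − s) over sources s of rest; N(one piece) = 1:
  size 1 → [2]=1  [5]=1
  size 2 → [2,5]=2  [4,5]=1
  size 3 → [2,4,5]=3  [3,4,5]=1
  size 4 → [1,3,4,5]=1  [2,3,4,5]=4
  first=0(y) contributes 5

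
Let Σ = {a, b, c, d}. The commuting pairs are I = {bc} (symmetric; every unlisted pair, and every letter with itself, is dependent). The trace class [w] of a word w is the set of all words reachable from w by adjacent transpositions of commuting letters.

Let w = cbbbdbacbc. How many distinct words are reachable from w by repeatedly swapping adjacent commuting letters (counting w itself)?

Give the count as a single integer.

piece 0:c — minimal
piece 1:b — minimal
piece 2:b rests on {1:b}
piece 3:b rests on {2:b}
piece 4:d rests on {0:c, 3:b}
piece 5:b rests on {4:d}
piece 6:a rests on {5:b}
piece 7:c rests on {6:a}
piece 8:b rests on {6:a}
piece 9:c rests on {7:c}
minimal pieces: {0:c, 1:b}
ways to finish when only these pieces remain (= sum over removing one remaining piece with nothing left below it):
  1 left: {8}→1  {9}→1
  2 left: {7,9}→1  {8,9}→2
  3 left: {7,8,9}→3
  4 left: {6,7,8,9}→3
  5 left: {5,6,7,8,9}→3
  6 left: {4,5,6,7,8,9}→3
  7 left: {0,4,5,6,7,8,9}→3  {3,4,5,6,7,8,9}→3
  8 left: {0,3,4,5,6,7,8,9}→6  {2,3,4,5,6,7,8,9}→3
  placing 0:c first → 3 extensions
  placing 1:b first → 9 extensions
total linear extensions = 12

12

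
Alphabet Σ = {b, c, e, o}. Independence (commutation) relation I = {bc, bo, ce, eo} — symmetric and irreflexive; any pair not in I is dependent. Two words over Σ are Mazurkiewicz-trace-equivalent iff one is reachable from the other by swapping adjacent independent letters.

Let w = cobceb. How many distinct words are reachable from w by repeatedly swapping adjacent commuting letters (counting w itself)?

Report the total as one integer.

#0=c has no predecessor
#1=o depends on [0:c]
#2=b has no predecessor
#3=c depends on [1:o]
#4=e depends on [2:b]
#5=b depends on [4:e]
sources: [0:c, 2:b]
N(rest) = Σ N(rest − s) over sources s of rest; N(one piece) = 1:
  size 1 → [3]=1  [5]=1
  size 2 → [1,3]=1  [3,5]=2  [4,5]=1
  size 3 → [0,1,3]=1  [1,3,5]=3  [2,4,5]=1  [3,4,5]=3
  size 4 → [0,1,3,5]=4  [1,3,4,5]=6  [2,3,4,5]=4
  first=0(c) contributes 10
  first=2(b) contributes 10
|[w]| = 20

20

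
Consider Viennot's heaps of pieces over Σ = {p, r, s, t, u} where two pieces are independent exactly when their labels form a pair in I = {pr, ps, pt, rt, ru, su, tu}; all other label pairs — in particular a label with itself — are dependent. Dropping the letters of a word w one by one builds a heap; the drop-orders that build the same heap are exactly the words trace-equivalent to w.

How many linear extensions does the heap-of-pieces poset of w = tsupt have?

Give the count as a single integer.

10

drop 0:t onto floor
drop 1:s onto {0:t}
drop 2:u onto floor
drop 3:p onto {2:u}
drop 4:t onto {1:s}
ground layer = {0:t, 2:u}
drop-orders for the pieces not yet dropped (sum over which currently-grounded one goes next):
  1 to go: {3} 1  {4} 1
  2 to go: {1,4} 1  {2,3} 1  {3,4} 2
  3 to go: {0,1,4} 1  {1,3,4} 3  {2,3,4} 3
  if 0:t drops first: 6 orders
  if 2:u drops first: 4 orders
heap linearizations: 10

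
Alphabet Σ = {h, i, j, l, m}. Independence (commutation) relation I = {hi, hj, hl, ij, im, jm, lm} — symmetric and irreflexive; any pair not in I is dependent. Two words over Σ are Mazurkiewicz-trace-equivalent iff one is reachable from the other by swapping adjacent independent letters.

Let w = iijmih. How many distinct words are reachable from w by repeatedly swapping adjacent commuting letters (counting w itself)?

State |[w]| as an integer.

60

0(i) covers ∅
1(i) covers 0:i
2(j) covers ∅
3(m) covers ∅
4(i) covers 1:i
5(h) covers 3:m
floor of heap: 0:i, 2:j, 3:m
completions by unplaced set U, small U first (add the entries for U minus each lowest piece of U):
  |U|=1: {2}:1  {4}:1  {5}:1
  |U|=2: {1,4}:1  {2,4}:2  {2,5}:2  {3,5}:1  {4,5}:2
  |U|=3: {0,1,4}:1  {1,2,4}:3  {1,4,5}:3  {2,3,5}:3  {2,4,5}:6  {3,4,5}:3
  |U|=4: {0,1,2,4}:4  {0,1,4,5}:4  {1,2,4,5}:12  {1,3,4,5}:6  {2,3,4,5}:12
  start at 0(i): 30
  start at 2(j): 10
  start at 3(m): 20
sum over floor = 60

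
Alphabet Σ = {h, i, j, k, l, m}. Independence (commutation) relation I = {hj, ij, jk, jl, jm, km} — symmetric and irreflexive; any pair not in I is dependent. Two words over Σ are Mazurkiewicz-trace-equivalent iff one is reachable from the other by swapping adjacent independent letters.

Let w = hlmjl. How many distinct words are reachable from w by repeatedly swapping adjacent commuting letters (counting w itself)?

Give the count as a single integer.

piece 0:h — minimal
piece 1:l rests on {0:h}
piece 2:m rests on {1:l}
piece 3:j — minimal
piece 4:l rests on {2:m}
minimal pieces: {0:h, 3:j}
ways to finish when only these pieces remain (= sum over removing one remaining piece with nothing left below it):
  1 left: {3}→1  {4}→1
  2 left: {2,4}→1  {3,4}→2
  3 left: {1,2,4}→1  {2,3,4}→3
  placing 0:h first → 4 extensions
  placing 3:j first → 1 extensions
total linear extensions = 5

5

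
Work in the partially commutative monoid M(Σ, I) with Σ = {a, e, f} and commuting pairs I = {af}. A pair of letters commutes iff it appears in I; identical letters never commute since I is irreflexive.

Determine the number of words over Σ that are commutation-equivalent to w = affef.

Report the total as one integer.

3

#0=a has no predecessor
#1=f has no predecessor
#2=f depends on [1:f]
#3=e depends on [0:a, 2:f]
#4=f depends on [3:e]
sources: [0:a, 1:f]
N(rest) = Σ N(rest − s) over sources s of rest; N(one piece) = 1:
  size 1 → [4]=1
  size 2 → [3,4]=1
  size 3 → [0,3,4]=1  [2,3,4]=1
  first=0(a) contributes 1
  first=1(f) contributes 2
|[w]| = 3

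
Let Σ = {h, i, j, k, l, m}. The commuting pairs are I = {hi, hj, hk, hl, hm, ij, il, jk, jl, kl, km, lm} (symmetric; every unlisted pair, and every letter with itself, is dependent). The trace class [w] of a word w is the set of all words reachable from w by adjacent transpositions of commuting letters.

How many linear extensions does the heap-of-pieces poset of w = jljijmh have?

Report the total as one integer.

168

piece 0:j — minimal
piece 1:l — minimal
piece 2:j rests on {0:j}
piece 3:i — minimal
piece 4:j rests on {2:j}
piece 5:m rests on {3:i, 4:j}
piece 6:h — minimal
minimal pieces: {0:j, 1:l, 3:i, 6:h}
ways to finish when only these pieces remain (= sum over removing one remaining piece with nothing left below it):
  1 left: {1}→1  {5}→1  {6}→1
  2 left: {1,5}→2  {1,6}→2  {3,5}→1  {4,5}→1  {5,6}→2
  3 left: {1,3,5}→3  {1,4,5}→3  {1,5,6}→6  {2,4,5}→1  {3,4,5}→2  {3,5,6}→3  {4,5,6}→3
  4 left: {0,2,4,5}→1  {1,2,4,5}→4  {1,3,4,5}→8  {1,3,5,6}→12  {1,4,5,6}→12  {2,3,4,5}→3  {2,4,5,6}→4  {3,4,5,6}→8
  5 left: {0,1,2,4,5}→5  {0,2,3,4,5}→4  {0,2,4,5,6}→5  {1,2,3,4,5}→15  {1,2,4,5,6}→20  {1,3,4,5,6}→40  {2,3,4,5,6}→15
  placing 0:j first → 90 extensions
  placing 1:l first → 24 extensions
  placing 3:i first → 30 extensions
  placing 6:h first → 24 extensions
total linear extensions = 168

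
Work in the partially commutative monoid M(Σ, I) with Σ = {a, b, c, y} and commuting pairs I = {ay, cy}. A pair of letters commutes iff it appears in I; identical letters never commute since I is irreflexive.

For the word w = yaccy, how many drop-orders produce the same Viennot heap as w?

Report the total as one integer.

drop 0:y onto floor
drop 1:a onto floor
drop 2:c onto {1:a}
drop 3:c onto {2:c}
drop 4:y onto {0:y}
ground layer = {0:y, 1:a}
drop-orders for the pieces not yet dropped (sum over which currently-grounded one goes next):
  1 to go: {3} 1  {4} 1
  2 to go: {0,4} 1  {2,3} 1  {3,4} 2
  3 to go: {0,3,4} 3  {1,2,3} 1  {2,3,4} 3
  if 0:y drops first: 4 orders
  if 1:a drops first: 6 orders
heap linearizations: 10

10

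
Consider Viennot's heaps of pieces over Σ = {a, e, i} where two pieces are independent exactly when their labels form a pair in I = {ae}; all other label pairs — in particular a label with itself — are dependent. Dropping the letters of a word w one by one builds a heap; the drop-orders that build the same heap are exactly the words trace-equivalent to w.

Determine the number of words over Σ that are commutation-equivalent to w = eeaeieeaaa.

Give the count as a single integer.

piece 0:e — minimal
piece 1:e rests on {0:e}
piece 2:a — minimal
piece 3:e rests on {1:e}
piece 4:i rests on {2:a, 3:e}
piece 5:e rests on {4:i}
piece 6:e rests on {5:e}
piece 7:a rests on {4:i}
piece 8:a rests on {7:a}
piece 9:a rests on {8:a}
minimal pieces: {0:e, 2:a}
ways to finish when only these pieces remain (= sum over removing one remaining piece with nothing left below it):
  1 left: {6}→1  {9}→1
  2 left: {5,6}→1  {6,9}→2  {8,9}→1
  3 left: {5,6,9}→3  {6,8,9}→3  {7,8,9}→1
  4 left: {5,6,8,9}→6  {6,7,8,9}→4
  5 left: {5,6,7,8,9}→10
  6 left: {4,5,6,7,8,9}→10
  7 left: {2,4,5,6,7,8,9}→10  {3,4,5,6,7,8,9}→10
  8 left: {1,3,4,5,6,7,8,9}→10  {2,3,4,5,6,7,8,9}→20
  placing 0:e first → 30 extensions
  placing 2:a first → 10 extensions
total linear extensions = 40

40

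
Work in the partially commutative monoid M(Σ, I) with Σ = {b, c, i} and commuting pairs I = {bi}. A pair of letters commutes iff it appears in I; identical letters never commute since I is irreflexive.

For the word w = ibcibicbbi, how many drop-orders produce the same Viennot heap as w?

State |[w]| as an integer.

drop 0:i onto floor
drop 1:b onto floor
drop 2:c onto {0:i, 1:b}
drop 3:i onto {2:c}
drop 4:b onto {2:c}
drop 5:i onto {3:i}
drop 6:c onto {4:b, 5:i}
drop 7:b onto {6:c}
drop 8:b onto {7:b}
drop 9:i onto {6:c}
ground layer = {0:i, 1:b}
drop-orders for the pieces not yet dropped (sum over which currently-grounded one goes next):
  1 to go: {8} 1  {9} 1
  2 to go: {7,8} 1  {8,9} 2
  3 to go: {7,8,9} 3
  4 to go: {6,7,8,9} 3
  5 to go: {4,6,7,8,9} 3  {5,6,7,8,9} 3
  6 to go: {3,5,6,7,8,9} 3  {4,5,6,7,8,9} 6
  7 to go: {3,4,5,6,7,8,9} 9
  8 to go: {2,3,4,5,6,7,8,9} 9
  if 0:i drops first: 9 orders
  if 1:b drops first: 9 orders
heap linearizations: 18

18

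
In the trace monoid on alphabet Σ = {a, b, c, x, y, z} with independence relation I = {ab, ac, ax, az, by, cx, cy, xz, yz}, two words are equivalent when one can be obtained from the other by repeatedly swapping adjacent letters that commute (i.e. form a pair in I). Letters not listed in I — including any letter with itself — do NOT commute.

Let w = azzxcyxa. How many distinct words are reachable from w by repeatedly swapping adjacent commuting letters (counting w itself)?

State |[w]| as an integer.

piece 0:a — minimal
piece 1:z — minimal
piece 2:z rests on {1:z}
piece 3:x — minimal
piece 4:c rests on {2:z}
piece 5:y rests on {0:a, 3:x}
piece 6:x rests on {5:y}
piece 7:a rests on {5:y}
minimal pieces: {0:a, 1:z, 3:x}
ways to finish when only these pieces remain (= sum over removing one remaining piece with nothing left below it):
  1 left: {4}→1  {6}→1  {7}→1
  2 left: {2,4}→1  {4,6}→2  {4,7}→2  {6,7}→2
  3 left: {1,2,4}→1  {2,4,6}→3  {2,4,7}→3  {4,6,7}→6  {5,6,7}→2
  4 left: {0,5,6,7}→2  {1,2,4,6}→4  {1,2,4,7}→4  {2,4,6,7}→12  {3,5,6,7}→2  {4,5,6,7}→8
  5 left: {0,3,5,6,7}→4  {0,4,5,6,7}→10  {1,2,4,6,7}→20  {2,4,5,6,7}→20  {3,4,5,6,7}→10
  6 left: {0,2,4,5,6,7}→30  {0,3,4,5,6,7}→24  {1,2,4,5,6,7}→40  {2,3,4,5,6,7}→30
  placing 0:a first → 70 extensions
  placing 1:z first → 84 extensions
  placing 3:x first → 70 extensions
total linear extensions = 224

224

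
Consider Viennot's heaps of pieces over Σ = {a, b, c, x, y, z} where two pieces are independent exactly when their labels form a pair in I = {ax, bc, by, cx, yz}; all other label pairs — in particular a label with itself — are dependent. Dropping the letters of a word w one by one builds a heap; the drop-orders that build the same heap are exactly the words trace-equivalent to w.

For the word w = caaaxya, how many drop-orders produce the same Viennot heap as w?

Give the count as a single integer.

#0=c has no predecessor
#1=a depends on [0:c]
#2=a depends on [1:a]
#3=a depends on [2:a]
#4=x has no predecessor
#5=y depends on [3:a, 4:x]
#6=a depends on [5:y]
sources: [0:c, 4:x]
N(rest) = Σ N(rest − s) over sources s of rest; N(one piece) = 1:
  size 1 → [6]=1
  size 2 → [5,6]=1
  size 3 → [3,5,6]=1  [4,5,6]=1
  size 4 → [2,3,5,6]=1  [3,4,5,6]=2
  size 5 → [1,2,3,5,6]=1  [2,3,4,5,6]=3
  first=0(c) contributes 4
  first=4(x) contributes 1
|[w]| = 5

5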